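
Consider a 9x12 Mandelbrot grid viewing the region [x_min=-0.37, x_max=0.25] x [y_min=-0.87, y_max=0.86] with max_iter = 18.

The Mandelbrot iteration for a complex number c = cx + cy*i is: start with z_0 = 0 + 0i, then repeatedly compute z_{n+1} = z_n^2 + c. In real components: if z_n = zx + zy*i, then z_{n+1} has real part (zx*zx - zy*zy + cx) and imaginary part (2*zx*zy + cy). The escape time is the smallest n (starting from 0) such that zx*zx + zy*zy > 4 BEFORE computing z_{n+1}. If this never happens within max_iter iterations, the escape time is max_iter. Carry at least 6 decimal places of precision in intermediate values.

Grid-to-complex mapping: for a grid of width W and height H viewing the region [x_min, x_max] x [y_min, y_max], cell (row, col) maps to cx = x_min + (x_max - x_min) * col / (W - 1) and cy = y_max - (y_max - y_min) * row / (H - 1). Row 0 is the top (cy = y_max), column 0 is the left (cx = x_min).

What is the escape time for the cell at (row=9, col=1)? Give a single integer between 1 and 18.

Answer: 18

Derivation:
z_0 = 0 + 0i, c = -0.2925 + -0.5555i
Iter 1: z = -0.2925 + -0.5555i, |z|^2 = 0.3941
Iter 2: z = -0.5155 + -0.2305i, |z|^2 = 0.3188
Iter 3: z = -0.0799 + -0.3178i, |z|^2 = 0.1074
Iter 4: z = -0.3871 + -0.5047i, |z|^2 = 0.4045
Iter 5: z = -0.3973 + -0.1647i, |z|^2 = 0.1850
Iter 6: z = -0.1618 + -0.4245i, |z|^2 = 0.2064
Iter 7: z = -0.4466 + -0.4181i, |z|^2 = 0.3742
Iter 8: z = -0.2679 + -0.1820i, |z|^2 = 0.1049
Iter 9: z = -0.2539 + -0.4579i, |z|^2 = 0.2742
Iter 10: z = -0.4377 + -0.3229i, |z|^2 = 0.2959
Iter 11: z = -0.2052 + -0.2727i, |z|^2 = 0.1165
Iter 12: z = -0.3248 + -0.4435i, |z|^2 = 0.3022
Iter 13: z = -0.3837 + -0.2673i, |z|^2 = 0.2187
Iter 14: z = -0.2167 + -0.3503i, |z|^2 = 0.1697
Iter 15: z = -0.3682 + -0.4036i, |z|^2 = 0.2985
Iter 16: z = -0.3198 + -0.2582i, |z|^2 = 0.1690
Iter 17: z = -0.2569 + -0.3903i, |z|^2 = 0.2183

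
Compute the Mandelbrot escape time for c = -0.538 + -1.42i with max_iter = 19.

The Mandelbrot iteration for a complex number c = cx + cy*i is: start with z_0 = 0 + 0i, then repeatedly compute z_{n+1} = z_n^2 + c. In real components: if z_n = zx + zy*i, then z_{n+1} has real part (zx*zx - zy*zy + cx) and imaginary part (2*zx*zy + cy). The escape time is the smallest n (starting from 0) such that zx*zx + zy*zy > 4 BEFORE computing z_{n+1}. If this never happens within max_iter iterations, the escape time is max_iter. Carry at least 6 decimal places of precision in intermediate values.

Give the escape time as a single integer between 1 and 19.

Answer: 2

Derivation:
z_0 = 0 + 0i, c = -0.5380 + -1.4200i
Iter 1: z = -0.5380 + -1.4200i, |z|^2 = 2.3058
Iter 2: z = -2.2650 + 0.1079i, |z|^2 = 5.1417
Escaped at iteration 2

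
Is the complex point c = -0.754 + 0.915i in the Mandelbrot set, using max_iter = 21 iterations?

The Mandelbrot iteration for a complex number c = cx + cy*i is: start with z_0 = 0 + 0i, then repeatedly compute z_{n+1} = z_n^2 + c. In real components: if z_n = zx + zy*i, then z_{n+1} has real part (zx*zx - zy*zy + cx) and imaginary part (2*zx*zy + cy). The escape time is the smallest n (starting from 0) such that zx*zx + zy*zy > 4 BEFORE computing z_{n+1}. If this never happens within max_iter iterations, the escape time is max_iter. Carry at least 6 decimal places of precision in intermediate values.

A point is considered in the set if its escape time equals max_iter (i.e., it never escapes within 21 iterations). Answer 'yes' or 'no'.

Answer: no

Derivation:
z_0 = 0 + 0i, c = -0.7540 + 0.9150i
Iter 1: z = -0.7540 + 0.9150i, |z|^2 = 1.4057
Iter 2: z = -1.0227 + -0.4648i, |z|^2 = 1.2620
Iter 3: z = 0.0759 + 1.8658i, |z|^2 = 3.4868
Iter 4: z = -4.2293 + 1.1981i, |z|^2 = 19.3222
Escaped at iteration 4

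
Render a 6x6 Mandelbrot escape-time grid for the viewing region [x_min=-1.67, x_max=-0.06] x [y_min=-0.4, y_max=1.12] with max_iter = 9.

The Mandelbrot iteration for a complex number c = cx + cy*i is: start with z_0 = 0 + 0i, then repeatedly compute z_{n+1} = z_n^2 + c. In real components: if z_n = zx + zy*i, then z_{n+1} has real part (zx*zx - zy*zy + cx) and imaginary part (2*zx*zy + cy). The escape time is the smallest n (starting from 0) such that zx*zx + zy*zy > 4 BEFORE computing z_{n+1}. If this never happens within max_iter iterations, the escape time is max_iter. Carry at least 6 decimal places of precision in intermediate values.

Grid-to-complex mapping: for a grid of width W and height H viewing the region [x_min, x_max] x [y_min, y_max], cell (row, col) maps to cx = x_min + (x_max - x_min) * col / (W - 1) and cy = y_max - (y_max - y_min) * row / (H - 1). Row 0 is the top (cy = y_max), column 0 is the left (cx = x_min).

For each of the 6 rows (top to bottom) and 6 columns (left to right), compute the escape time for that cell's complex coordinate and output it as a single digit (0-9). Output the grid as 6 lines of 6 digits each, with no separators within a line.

Answer: 123345
333469
335799
479999
699999
357999

Derivation:
(row=0, col=0): c = -1.6700 + 1.1200i → escape time 1
(row=0, col=1): c = -1.3480 + 1.1200i → escape time 2
(row=0, col=2): c = -1.0260 + 1.1200i → escape time 3
(row=0, col=3): c = -0.7040 + 1.1200i → escape time 3
(row=0, col=4): c = -0.3820 + 1.1200i → escape time 4
(row=0, col=5): c = -0.0600 + 1.1200i → escape time 5
(row=1, col=0): c = -1.6700 + 0.8160i → escape time 3
(row=1, col=1): c = -1.3480 + 0.8160i → escape time 3
(row=1, col=2): c = -1.0260 + 0.8160i → escape time 3
(row=1, col=3): c = -0.7040 + 0.8160i → escape time 4
(row=1, col=4): c = -0.3820 + 0.8160i → escape time 6
(row=1, col=5): c = -0.0600 + 0.8160i → escape time 9
(row=2, col=0): c = -1.6700 + 0.5120i → escape time 3
(row=2, col=1): c = -1.3480 + 0.5120i → escape time 3
(row=2, col=2): c = -1.0260 + 0.5120i → escape time 5
(row=2, col=3): c = -0.7040 + 0.5120i → escape time 7
(row=2, col=4): c = -0.3820 + 0.5120i → escape time 9
(row=2, col=5): c = -0.0600 + 0.5120i → escape time 9
(row=3, col=0): c = -1.6700 + 0.2080i → escape time 4
(row=3, col=1): c = -1.3480 + 0.2080i → escape time 7
(row=3, col=2): c = -1.0260 + 0.2080i → escape time 9
(row=3, col=3): c = -0.7040 + 0.2080i → escape time 9
(row=3, col=4): c = -0.3820 + 0.2080i → escape time 9
(row=3, col=5): c = -0.0600 + 0.2080i → escape time 9
(row=4, col=0): c = -1.6700 + -0.0960i → escape time 6
(row=4, col=1): c = -1.3480 + -0.0960i → escape time 9
(row=4, col=2): c = -1.0260 + -0.0960i → escape time 9
(row=4, col=3): c = -0.7040 + -0.0960i → escape time 9
(row=4, col=4): c = -0.3820 + -0.0960i → escape time 9
(row=4, col=5): c = -0.0600 + -0.0960i → escape time 9
(row=5, col=0): c = -1.6700 + -0.4000i → escape time 3
(row=5, col=1): c = -1.3480 + -0.4000i → escape time 5
(row=5, col=2): c = -1.0260 + -0.4000i → escape time 7
(row=5, col=3): c = -0.7040 + -0.4000i → escape time 9
(row=5, col=4): c = -0.3820 + -0.4000i → escape time 9
(row=5, col=5): c = -0.0600 + -0.4000i → escape time 9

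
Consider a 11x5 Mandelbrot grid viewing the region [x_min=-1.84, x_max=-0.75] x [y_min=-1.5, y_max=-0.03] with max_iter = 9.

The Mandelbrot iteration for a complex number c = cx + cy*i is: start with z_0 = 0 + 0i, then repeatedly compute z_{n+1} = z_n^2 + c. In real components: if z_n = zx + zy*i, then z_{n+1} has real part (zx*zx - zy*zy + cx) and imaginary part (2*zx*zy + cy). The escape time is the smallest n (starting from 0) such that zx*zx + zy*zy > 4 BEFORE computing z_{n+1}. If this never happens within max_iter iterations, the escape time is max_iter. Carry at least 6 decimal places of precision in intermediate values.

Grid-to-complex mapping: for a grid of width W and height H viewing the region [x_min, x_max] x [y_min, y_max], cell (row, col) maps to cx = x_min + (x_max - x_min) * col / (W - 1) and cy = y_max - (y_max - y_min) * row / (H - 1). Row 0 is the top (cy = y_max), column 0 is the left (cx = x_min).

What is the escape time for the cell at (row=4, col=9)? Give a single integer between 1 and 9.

Answer: 2

Derivation:
z_0 = 0 + 0i, c = -0.8590 + -1.5000i
Iter 1: z = -0.8590 + -1.5000i, |z|^2 = 2.9879
Iter 2: z = -2.3711 + 1.0770i, |z|^2 = 6.7821
Escaped at iteration 2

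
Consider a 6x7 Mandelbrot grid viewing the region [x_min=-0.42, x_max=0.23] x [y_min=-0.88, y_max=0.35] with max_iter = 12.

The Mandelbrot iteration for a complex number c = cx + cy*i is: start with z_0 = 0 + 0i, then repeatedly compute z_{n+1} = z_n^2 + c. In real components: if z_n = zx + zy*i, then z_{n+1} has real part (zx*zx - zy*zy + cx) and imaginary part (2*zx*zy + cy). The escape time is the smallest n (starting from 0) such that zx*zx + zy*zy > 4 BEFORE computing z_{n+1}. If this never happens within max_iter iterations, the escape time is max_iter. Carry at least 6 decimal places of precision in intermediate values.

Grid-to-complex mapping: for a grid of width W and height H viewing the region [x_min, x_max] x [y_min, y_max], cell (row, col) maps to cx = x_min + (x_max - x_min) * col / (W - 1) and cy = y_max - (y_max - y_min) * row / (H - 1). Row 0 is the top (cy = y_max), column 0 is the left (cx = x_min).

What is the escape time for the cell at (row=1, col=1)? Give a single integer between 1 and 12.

z_0 = 0 + 0i, c = -0.2900 + 0.1450i
Iter 1: z = -0.2900 + 0.1450i, |z|^2 = 0.1051
Iter 2: z = -0.2269 + 0.0609i, |z|^2 = 0.0552
Iter 3: z = -0.2422 + 0.1174i, |z|^2 = 0.0724
Iter 4: z = -0.2451 + 0.0881i, |z|^2 = 0.0678
Iter 5: z = -0.2377 + 0.1018i, |z|^2 = 0.0669
Iter 6: z = -0.2439 + 0.0966i, |z|^2 = 0.0688
Iter 7: z = -0.2399 + 0.0979i, |z|^2 = 0.0671
Iter 8: z = -0.2420 + 0.0980i, |z|^2 = 0.0682
Iter 9: z = -0.2410 + 0.0975i, |z|^2 = 0.0676
Iter 10: z = -0.2414 + 0.0980i, |z|^2 = 0.0679
Iter 11: z = -0.2413 + 0.0977i, |z|^2 = 0.0678

Answer: 12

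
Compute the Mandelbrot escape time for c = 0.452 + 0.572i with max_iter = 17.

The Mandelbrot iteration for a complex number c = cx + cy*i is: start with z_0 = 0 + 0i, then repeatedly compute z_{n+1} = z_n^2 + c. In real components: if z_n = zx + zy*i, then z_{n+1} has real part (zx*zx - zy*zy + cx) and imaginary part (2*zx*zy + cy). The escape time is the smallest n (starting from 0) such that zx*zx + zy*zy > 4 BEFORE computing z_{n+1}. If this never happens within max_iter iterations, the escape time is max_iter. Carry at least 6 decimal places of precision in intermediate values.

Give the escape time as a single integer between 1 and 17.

Answer: 5

Derivation:
z_0 = 0 + 0i, c = 0.4520 + 0.5720i
Iter 1: z = 0.4520 + 0.5720i, |z|^2 = 0.5315
Iter 2: z = 0.3291 + 1.0891i, |z|^2 = 1.2944
Iter 3: z = -0.6258 + 1.2889i, |z|^2 = 2.0528
Iter 4: z = -0.8176 + -1.0411i, |z|^2 = 1.7525
Iter 5: z = 0.0365 + 2.2745i, |z|^2 = 5.1746
Escaped at iteration 5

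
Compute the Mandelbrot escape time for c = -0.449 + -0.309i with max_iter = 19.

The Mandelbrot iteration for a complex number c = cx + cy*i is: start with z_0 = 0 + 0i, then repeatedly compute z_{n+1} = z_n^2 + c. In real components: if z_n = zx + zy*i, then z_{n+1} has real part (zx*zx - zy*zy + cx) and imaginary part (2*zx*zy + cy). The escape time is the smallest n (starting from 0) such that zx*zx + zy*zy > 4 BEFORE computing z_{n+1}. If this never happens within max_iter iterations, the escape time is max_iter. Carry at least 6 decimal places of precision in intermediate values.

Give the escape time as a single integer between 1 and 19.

z_0 = 0 + 0i, c = -0.4490 + -0.3090i
Iter 1: z = -0.4490 + -0.3090i, |z|^2 = 0.2971
Iter 2: z = -0.3429 + -0.0315i, |z|^2 = 0.1186
Iter 3: z = -0.3324 + -0.2874i, |z|^2 = 0.1931
Iter 4: z = -0.4211 + -0.1179i, |z|^2 = 0.1912
Iter 5: z = -0.2856 + -0.2097i, |z|^2 = 0.1255
Iter 6: z = -0.4114 + -0.1892i, |z|^2 = 0.2051
Iter 7: z = -0.3156 + -0.1533i, |z|^2 = 0.1231
Iter 8: z = -0.3729 + -0.2122i, |z|^2 = 0.1841
Iter 9: z = -0.3550 + -0.1507i, |z|^2 = 0.1487
Iter 10: z = -0.3457 + -0.2020i, |z|^2 = 0.1603
Iter 11: z = -0.3703 + -0.1693i, |z|^2 = 0.1658
Iter 12: z = -0.3405 + -0.1836i, |z|^2 = 0.1497
Iter 13: z = -0.3667 + -0.1840i, |z|^2 = 0.1683
Iter 14: z = -0.3483 + -0.1741i, |z|^2 = 0.1516
Iter 15: z = -0.3580 + -0.1877i, |z|^2 = 0.1634
Iter 16: z = -0.3561 + -0.1746i, |z|^2 = 0.1573
Iter 17: z = -0.3527 + -0.1846i, |z|^2 = 0.1585
Iter 18: z = -0.3587 + -0.1788i, |z|^2 = 0.1606

Answer: 19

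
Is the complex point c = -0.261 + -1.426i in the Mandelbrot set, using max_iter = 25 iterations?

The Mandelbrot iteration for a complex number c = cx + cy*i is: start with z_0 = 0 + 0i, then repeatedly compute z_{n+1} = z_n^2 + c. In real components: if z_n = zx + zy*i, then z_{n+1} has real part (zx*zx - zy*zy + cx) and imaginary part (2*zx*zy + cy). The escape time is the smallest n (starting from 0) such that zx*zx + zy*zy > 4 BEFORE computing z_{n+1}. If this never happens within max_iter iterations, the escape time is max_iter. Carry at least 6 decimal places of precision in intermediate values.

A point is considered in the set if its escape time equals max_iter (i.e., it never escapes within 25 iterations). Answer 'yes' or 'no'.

z_0 = 0 + 0i, c = -0.2610 + -1.4260i
Iter 1: z = -0.2610 + -1.4260i, |z|^2 = 2.1016
Iter 2: z = -2.2264 + -0.6816i, |z|^2 = 5.4213
Escaped at iteration 2

Answer: no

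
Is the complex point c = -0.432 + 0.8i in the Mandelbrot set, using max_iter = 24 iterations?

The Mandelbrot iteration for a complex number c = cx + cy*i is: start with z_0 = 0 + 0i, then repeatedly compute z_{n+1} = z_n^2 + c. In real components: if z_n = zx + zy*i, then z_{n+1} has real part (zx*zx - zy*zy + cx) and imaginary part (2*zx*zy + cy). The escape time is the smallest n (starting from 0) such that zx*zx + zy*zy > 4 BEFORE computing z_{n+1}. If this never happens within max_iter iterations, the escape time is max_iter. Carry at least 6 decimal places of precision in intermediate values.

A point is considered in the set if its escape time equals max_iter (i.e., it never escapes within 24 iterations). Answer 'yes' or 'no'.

z_0 = 0 + 0i, c = -0.4320 + 0.8000i
Iter 1: z = -0.4320 + 0.8000i, |z|^2 = 0.8266
Iter 2: z = -0.8854 + 0.1088i, |z|^2 = 0.7957
Iter 3: z = 0.3401 + 0.6073i, |z|^2 = 0.4845
Iter 4: z = -0.6852 + 1.2131i, |z|^2 = 1.9410
Iter 5: z = -1.4340 + -0.8624i, |z|^2 = 2.8001
Iter 6: z = 0.8805 + 3.2734i, |z|^2 = 11.4906
Escaped at iteration 6

Answer: no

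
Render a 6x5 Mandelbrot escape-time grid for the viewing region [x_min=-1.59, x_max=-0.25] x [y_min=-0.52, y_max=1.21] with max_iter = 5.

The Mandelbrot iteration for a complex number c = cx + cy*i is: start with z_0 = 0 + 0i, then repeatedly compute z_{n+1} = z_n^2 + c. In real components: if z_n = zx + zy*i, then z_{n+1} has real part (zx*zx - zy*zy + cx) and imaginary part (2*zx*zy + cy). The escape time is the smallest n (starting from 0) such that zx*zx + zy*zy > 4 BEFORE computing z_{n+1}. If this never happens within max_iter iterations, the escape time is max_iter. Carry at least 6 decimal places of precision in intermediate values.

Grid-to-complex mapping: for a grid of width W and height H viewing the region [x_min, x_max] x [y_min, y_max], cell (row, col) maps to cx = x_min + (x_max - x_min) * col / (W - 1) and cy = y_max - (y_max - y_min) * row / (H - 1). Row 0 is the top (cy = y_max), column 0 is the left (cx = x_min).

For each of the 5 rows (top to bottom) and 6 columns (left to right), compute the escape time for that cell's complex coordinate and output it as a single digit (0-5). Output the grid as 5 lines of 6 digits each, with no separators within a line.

(row=0, col=0): c = -1.5900 + 1.2100i → escape time 2
(row=0, col=1): c = -1.3220 + 1.2100i → escape time 2
(row=0, col=2): c = -1.0540 + 1.2100i → escape time 3
(row=0, col=3): c = -0.7860 + 1.2100i → escape time 3
(row=0, col=4): c = -0.5180 + 1.2100i → escape time 3
(row=0, col=5): c = -0.2500 + 1.2100i → escape time 3
(row=1, col=0): c = -1.5900 + 0.7775i → escape time 3
(row=1, col=1): c = -1.3220 + 0.7775i → escape time 3
(row=1, col=2): c = -1.0540 + 0.7775i → escape time 3
(row=1, col=3): c = -0.7860 + 0.7775i → escape time 4
(row=1, col=4): c = -0.5180 + 0.7775i → escape time 5
(row=1, col=5): c = -0.2500 + 0.7775i → escape time 5
(row=2, col=0): c = -1.5900 + 0.3450i → escape time 4
(row=2, col=1): c = -1.3220 + 0.3450i → escape time 5
(row=2, col=2): c = -1.0540 + 0.3450i → escape time 5
(row=2, col=3): c = -0.7860 + 0.3450i → escape time 5
(row=2, col=4): c = -0.5180 + 0.3450i → escape time 5
(row=2, col=5): c = -0.2500 + 0.3450i → escape time 5
(row=3, col=0): c = -1.5900 + -0.0875i → escape time 5
(row=3, col=1): c = -1.3220 + -0.0875i → escape time 5
(row=3, col=2): c = -1.0540 + -0.0875i → escape time 5
(row=3, col=3): c = -0.7860 + -0.0875i → escape time 5
(row=3, col=4): c = -0.5180 + -0.0875i → escape time 5
(row=3, col=5): c = -0.2500 + -0.0875i → escape time 5
(row=4, col=0): c = -1.5900 + -0.5200i → escape time 3
(row=4, col=1): c = -1.3220 + -0.5200i → escape time 3
(row=4, col=2): c = -1.0540 + -0.5200i → escape time 5
(row=4, col=3): c = -0.7860 + -0.5200i → escape time 5
(row=4, col=4): c = -0.5180 + -0.5200i → escape time 5
(row=4, col=5): c = -0.2500 + -0.5200i → escape time 5

Answer: 223333
333455
455555
555555
335555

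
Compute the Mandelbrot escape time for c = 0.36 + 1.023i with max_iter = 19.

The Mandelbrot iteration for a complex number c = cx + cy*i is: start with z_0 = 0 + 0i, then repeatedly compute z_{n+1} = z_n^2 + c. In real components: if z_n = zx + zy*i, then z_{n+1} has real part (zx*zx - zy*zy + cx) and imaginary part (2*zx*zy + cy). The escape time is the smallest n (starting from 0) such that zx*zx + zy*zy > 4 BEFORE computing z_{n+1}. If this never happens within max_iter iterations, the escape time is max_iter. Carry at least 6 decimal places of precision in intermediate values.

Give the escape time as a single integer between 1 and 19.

Answer: 3

Derivation:
z_0 = 0 + 0i, c = 0.3600 + 1.0230i
Iter 1: z = 0.3600 + 1.0230i, |z|^2 = 1.1761
Iter 2: z = -0.5569 + 1.7596i, |z|^2 = 3.4062
Iter 3: z = -2.4259 + -0.9369i, |z|^2 = 6.7627
Escaped at iteration 3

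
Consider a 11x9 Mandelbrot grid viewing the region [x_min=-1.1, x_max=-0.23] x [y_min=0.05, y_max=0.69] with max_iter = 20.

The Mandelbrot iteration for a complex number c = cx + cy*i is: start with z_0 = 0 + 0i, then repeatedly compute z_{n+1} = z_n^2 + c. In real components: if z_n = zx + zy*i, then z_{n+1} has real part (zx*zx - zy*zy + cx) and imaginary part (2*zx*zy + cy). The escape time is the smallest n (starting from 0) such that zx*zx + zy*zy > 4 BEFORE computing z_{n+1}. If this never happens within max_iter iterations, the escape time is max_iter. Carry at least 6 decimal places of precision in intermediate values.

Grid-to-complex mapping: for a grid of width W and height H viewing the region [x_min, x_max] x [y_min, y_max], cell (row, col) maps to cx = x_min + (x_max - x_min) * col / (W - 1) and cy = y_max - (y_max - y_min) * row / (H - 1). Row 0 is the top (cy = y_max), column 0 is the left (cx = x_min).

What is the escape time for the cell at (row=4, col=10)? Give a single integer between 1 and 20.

Answer: 20

Derivation:
z_0 = 0 + 0i, c = -0.2300 + 0.3700i
Iter 1: z = -0.2300 + 0.3700i, |z|^2 = 0.1898
Iter 2: z = -0.3140 + 0.1998i, |z|^2 = 0.1385
Iter 3: z = -0.1713 + 0.2445i, |z|^2 = 0.0891
Iter 4: z = -0.2604 + 0.2862i, |z|^2 = 0.1497
Iter 5: z = -0.2441 + 0.2209i, |z|^2 = 0.1084
Iter 6: z = -0.2192 + 0.2622i, |z|^2 = 0.1168
Iter 7: z = -0.2507 + 0.2551i, |z|^2 = 0.1279
Iter 8: z = -0.2322 + 0.2421i, |z|^2 = 0.1126
Iter 9: z = -0.2347 + 0.2575i, |z|^2 = 0.1214
Iter 10: z = -0.2412 + 0.2491i, |z|^2 = 0.1203
Iter 11: z = -0.2339 + 0.2498i, |z|^2 = 0.1171
Iter 12: z = -0.2377 + 0.2532i, |z|^2 = 0.1206
Iter 13: z = -0.2376 + 0.2496i, |z|^2 = 0.1188
Iter 14: z = -0.2359 + 0.2514i, |z|^2 = 0.1188
Iter 15: z = -0.2376 + 0.2514i, |z|^2 = 0.1196
Iter 16: z = -0.2368 + 0.2506i, |z|^2 = 0.1188
Iter 17: z = -0.2367 + 0.2514i, |z|^2 = 0.1192
Iter 18: z = -0.2371 + 0.2510i, |z|^2 = 0.1192
Iter 19: z = -0.2368 + 0.2510i, |z|^2 = 0.1190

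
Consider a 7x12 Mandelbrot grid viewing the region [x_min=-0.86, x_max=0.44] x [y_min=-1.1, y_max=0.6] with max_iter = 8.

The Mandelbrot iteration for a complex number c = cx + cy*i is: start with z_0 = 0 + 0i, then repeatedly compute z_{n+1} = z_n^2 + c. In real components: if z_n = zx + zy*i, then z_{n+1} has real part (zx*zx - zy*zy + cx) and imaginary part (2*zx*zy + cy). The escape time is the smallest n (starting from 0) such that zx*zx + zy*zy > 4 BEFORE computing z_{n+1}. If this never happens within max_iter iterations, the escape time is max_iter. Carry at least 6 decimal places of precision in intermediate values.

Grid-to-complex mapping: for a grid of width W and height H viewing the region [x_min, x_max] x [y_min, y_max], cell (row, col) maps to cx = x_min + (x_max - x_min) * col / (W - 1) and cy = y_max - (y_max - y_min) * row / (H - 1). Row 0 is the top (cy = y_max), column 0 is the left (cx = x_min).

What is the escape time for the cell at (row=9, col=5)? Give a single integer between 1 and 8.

z_0 = 0 + 0i, c = 0.2233 + -0.7909i
Iter 1: z = 0.2233 + -0.7909i, |z|^2 = 0.6754
Iter 2: z = -0.3523 + -1.1442i, |z|^2 = 1.4333
Iter 3: z = -0.9617 + 0.0153i, |z|^2 = 0.9251
Iter 4: z = 1.1479 + -0.8204i, |z|^2 = 1.9908
Iter 5: z = 0.8680 + -2.6745i, |z|^2 = 7.9063
Escaped at iteration 5

Answer: 5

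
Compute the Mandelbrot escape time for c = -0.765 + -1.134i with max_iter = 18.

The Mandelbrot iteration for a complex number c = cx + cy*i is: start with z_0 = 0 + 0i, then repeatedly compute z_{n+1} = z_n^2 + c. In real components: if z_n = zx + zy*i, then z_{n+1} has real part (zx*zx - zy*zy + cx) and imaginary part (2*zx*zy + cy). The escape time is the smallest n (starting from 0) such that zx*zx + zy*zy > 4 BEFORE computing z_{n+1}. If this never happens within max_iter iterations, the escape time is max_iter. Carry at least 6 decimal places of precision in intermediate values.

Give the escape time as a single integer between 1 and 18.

z_0 = 0 + 0i, c = -0.7650 + -1.1340i
Iter 1: z = -0.7650 + -1.1340i, |z|^2 = 1.8712
Iter 2: z = -1.4657 + 0.6010i, |z|^2 = 2.5096
Iter 3: z = 1.0221 + -2.8959i, |z|^2 = 9.4308
Escaped at iteration 3

Answer: 3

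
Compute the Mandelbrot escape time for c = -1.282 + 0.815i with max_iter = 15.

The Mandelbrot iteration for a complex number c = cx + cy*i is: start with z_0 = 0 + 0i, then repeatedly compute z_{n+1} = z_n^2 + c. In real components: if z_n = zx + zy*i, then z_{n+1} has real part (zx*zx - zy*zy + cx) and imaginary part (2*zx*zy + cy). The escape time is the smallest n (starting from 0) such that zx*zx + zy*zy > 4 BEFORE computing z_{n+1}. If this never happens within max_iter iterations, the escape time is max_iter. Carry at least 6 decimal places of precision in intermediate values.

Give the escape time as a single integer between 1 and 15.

z_0 = 0 + 0i, c = -1.2820 + 0.8150i
Iter 1: z = -1.2820 + 0.8150i, |z|^2 = 2.3077
Iter 2: z = -0.3027 + -1.2747i, |z|^2 = 1.7164
Iter 3: z = -2.8151 + 1.5867i, |z|^2 = 10.4425
Escaped at iteration 3

Answer: 3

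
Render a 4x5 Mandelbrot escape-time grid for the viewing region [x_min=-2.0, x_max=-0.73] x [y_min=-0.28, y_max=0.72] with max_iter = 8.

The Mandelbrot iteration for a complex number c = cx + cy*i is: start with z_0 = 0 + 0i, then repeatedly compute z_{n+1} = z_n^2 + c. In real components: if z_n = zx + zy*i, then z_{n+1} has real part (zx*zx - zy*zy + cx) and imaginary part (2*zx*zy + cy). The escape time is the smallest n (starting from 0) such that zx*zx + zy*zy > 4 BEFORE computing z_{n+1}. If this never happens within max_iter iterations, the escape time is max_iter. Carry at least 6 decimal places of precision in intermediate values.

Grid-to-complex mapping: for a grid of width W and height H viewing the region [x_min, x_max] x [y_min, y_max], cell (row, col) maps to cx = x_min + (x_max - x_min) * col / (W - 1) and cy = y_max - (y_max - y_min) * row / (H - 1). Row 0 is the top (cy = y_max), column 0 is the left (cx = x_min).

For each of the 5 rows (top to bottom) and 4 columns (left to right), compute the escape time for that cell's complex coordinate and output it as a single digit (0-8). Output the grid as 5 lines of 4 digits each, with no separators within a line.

(row=0, col=0): c = -2.0000 + 0.7200i → escape time 1
(row=0, col=1): c = -1.5767 + 0.7200i → escape time 3
(row=0, col=2): c = -1.1533 + 0.7200i → escape time 3
(row=0, col=3): c = -0.7300 + 0.7200i → escape time 4
(row=1, col=0): c = -2.0000 + 0.4700i → escape time 1
(row=1, col=1): c = -1.5767 + 0.4700i → escape time 3
(row=1, col=2): c = -1.1533 + 0.4700i → escape time 5
(row=1, col=3): c = -0.7300 + 0.4700i → escape time 8
(row=2, col=0): c = -2.0000 + 0.2200i → escape time 1
(row=2, col=1): c = -1.5767 + 0.2200i → escape time 5
(row=2, col=2): c = -1.1533 + 0.2200i → escape time 8
(row=2, col=3): c = -0.7300 + 0.2200i → escape time 8
(row=3, col=0): c = -2.0000 + -0.0300i → escape time 1
(row=3, col=1): c = -1.5767 + -0.0300i → escape time 8
(row=3, col=2): c = -1.1533 + -0.0300i → escape time 8
(row=3, col=3): c = -0.7300 + -0.0300i → escape time 8
(row=4, col=0): c = -2.0000 + -0.2800i → escape time 1
(row=4, col=1): c = -1.5767 + -0.2800i → escape time 4
(row=4, col=2): c = -1.1533 + -0.2800i → escape time 8
(row=4, col=3): c = -0.7300 + -0.2800i → escape time 8

Answer: 1334
1358
1588
1888
1488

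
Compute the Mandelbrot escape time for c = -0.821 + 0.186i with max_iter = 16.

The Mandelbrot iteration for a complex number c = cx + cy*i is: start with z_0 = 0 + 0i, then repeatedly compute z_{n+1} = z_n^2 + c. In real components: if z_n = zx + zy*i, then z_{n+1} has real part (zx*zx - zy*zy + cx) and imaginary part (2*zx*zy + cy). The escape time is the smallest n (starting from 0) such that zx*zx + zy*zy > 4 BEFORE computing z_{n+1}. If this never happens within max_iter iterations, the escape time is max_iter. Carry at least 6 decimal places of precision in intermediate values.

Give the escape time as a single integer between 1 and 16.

Answer: 16

Derivation:
z_0 = 0 + 0i, c = -0.8210 + 0.1860i
Iter 1: z = -0.8210 + 0.1860i, |z|^2 = 0.7086
Iter 2: z = -0.1816 + -0.1194i, |z|^2 = 0.0472
Iter 3: z = -0.8023 + 0.2294i, |z|^2 = 0.6963
Iter 4: z = -0.2299 + -0.1820i, |z|^2 = 0.0860
Iter 5: z = -0.8013 + 0.2697i, |z|^2 = 0.7148
Iter 6: z = -0.2517 + -0.2462i, |z|^2 = 0.1240
Iter 7: z = -0.8183 + 0.3099i, |z|^2 = 0.7656
Iter 8: z = -0.2475 + -0.3212i, |z|^2 = 0.1645
Iter 9: z = -0.8629 + 0.3450i, |z|^2 = 0.8637
Iter 10: z = -0.1954 + -0.4095i, |z|^2 = 0.2058
Iter 11: z = -0.9505 + 0.3460i, |z|^2 = 1.0231
Iter 12: z = -0.0373 + -0.4717i, |z|^2 = 0.2239
Iter 13: z = -1.0422 + 0.2212i, |z|^2 = 1.1350
Iter 14: z = 0.2162 + -0.2750i, |z|^2 = 0.1224
Iter 15: z = -0.8499 + 0.0671i, |z|^2 = 0.7269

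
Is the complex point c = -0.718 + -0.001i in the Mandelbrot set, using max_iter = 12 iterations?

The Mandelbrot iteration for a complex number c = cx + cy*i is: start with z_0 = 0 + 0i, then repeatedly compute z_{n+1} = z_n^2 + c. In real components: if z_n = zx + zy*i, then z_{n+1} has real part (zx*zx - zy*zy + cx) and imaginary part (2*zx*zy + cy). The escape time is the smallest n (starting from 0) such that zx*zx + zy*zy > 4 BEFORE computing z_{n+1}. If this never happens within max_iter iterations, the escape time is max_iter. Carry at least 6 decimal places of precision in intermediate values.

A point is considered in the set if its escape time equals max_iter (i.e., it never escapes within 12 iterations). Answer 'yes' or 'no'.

z_0 = 0 + 0i, c = -0.7180 + -0.0010i
Iter 1: z = -0.7180 + -0.0010i, |z|^2 = 0.5155
Iter 2: z = -0.2025 + 0.0004i, |z|^2 = 0.0410
Iter 3: z = -0.6770 + -0.0012i, |z|^2 = 0.4583
Iter 4: z = -0.2597 + 0.0006i, |z|^2 = 0.0674
Iter 5: z = -0.6506 + -0.0013i, |z|^2 = 0.4232
Iter 6: z = -0.2948 + 0.0007i, |z|^2 = 0.0869
Iter 7: z = -0.6311 + -0.0014i, |z|^2 = 0.3983
Iter 8: z = -0.3197 + 0.0008i, |z|^2 = 0.1022
Iter 9: z = -0.6158 + -0.0015i, |z|^2 = 0.3792
Iter 10: z = -0.3388 + 0.0008i, |z|^2 = 0.1148
Iter 11: z = -0.6032 + -0.0016i, |z|^2 = 0.3639
Did not escape in 12 iterations → in set

Answer: yes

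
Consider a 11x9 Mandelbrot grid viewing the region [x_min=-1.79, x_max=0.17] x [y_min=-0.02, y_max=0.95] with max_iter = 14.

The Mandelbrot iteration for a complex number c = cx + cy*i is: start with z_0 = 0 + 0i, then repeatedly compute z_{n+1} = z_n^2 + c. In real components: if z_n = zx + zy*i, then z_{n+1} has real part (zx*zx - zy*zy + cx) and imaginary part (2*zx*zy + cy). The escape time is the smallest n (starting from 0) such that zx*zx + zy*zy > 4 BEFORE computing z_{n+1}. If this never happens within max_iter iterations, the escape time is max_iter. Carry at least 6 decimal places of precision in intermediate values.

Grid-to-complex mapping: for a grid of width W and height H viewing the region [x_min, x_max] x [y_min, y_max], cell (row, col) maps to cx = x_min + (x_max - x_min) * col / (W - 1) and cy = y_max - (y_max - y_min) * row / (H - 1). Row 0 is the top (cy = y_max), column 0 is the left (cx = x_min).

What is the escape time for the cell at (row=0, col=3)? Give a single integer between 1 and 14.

Answer: 3

Derivation:
z_0 = 0 + 0i, c = -1.2020 + 0.9500i
Iter 1: z = -1.2020 + 0.9500i, |z|^2 = 2.3473
Iter 2: z = -0.6597 + -1.3338i, |z|^2 = 2.2142
Iter 3: z = -2.5458 + 2.7098i, |z|^2 = 13.8243
Escaped at iteration 3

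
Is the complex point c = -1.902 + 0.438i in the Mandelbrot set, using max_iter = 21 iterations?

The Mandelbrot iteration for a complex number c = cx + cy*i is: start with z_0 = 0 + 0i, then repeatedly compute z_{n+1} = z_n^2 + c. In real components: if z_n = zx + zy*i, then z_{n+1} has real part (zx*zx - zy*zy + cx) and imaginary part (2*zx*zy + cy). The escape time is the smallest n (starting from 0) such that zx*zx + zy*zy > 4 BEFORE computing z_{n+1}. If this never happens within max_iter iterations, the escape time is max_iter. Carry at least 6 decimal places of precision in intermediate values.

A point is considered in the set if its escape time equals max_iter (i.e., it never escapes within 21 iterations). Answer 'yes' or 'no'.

z_0 = 0 + 0i, c = -1.9020 + 0.4380i
Iter 1: z = -1.9020 + 0.4380i, |z|^2 = 3.8094
Iter 2: z = 1.5238 + -1.2282i, |z|^2 = 3.8302
Iter 3: z = -1.0885 + -3.3048i, |z|^2 = 12.1067
Escaped at iteration 3

Answer: no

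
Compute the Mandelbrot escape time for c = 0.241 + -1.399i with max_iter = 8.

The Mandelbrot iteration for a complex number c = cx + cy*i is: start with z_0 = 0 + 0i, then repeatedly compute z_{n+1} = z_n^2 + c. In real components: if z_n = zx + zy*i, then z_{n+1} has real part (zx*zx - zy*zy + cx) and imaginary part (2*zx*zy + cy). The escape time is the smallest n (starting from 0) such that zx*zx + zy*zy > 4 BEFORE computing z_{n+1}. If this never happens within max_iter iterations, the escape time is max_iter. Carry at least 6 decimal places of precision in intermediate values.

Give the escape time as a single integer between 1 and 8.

Answer: 2

Derivation:
z_0 = 0 + 0i, c = 0.2410 + -1.3990i
Iter 1: z = 0.2410 + -1.3990i, |z|^2 = 2.0153
Iter 2: z = -1.6581 + -2.0733i, |z|^2 = 7.0480
Escaped at iteration 2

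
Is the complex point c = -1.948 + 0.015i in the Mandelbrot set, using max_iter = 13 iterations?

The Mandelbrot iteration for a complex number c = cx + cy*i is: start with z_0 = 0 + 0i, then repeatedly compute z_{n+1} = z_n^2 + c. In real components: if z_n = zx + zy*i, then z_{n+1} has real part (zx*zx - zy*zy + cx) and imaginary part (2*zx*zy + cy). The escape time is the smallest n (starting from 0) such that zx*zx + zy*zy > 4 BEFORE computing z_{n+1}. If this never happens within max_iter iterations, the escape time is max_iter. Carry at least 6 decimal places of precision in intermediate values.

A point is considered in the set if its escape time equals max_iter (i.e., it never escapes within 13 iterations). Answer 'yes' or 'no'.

Answer: no

Derivation:
z_0 = 0 + 0i, c = -1.9480 + 0.0150i
Iter 1: z = -1.9480 + 0.0150i, |z|^2 = 3.7949
Iter 2: z = 1.8465 + -0.0434i, |z|^2 = 3.4114
Iter 3: z = 1.4596 + -0.1454i, |z|^2 = 2.1516
Iter 4: z = 0.1613 + -0.4095i, |z|^2 = 0.1937
Iter 5: z = -2.0897 + -0.1171i, |z|^2 = 4.3805
Escaped at iteration 5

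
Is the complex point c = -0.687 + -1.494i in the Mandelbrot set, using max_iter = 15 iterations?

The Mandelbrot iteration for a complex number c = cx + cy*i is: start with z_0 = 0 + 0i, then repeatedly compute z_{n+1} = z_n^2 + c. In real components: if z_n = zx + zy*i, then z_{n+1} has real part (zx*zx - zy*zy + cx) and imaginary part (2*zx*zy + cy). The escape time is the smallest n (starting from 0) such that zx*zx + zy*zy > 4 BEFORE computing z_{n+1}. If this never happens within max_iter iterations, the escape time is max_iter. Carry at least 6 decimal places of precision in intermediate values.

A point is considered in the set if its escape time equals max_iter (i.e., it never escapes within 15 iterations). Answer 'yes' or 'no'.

Answer: no

Derivation:
z_0 = 0 + 0i, c = -0.6870 + -1.4940i
Iter 1: z = -0.6870 + -1.4940i, |z|^2 = 2.7040
Iter 2: z = -2.4471 + 0.5588i, |z|^2 = 6.3003
Escaped at iteration 2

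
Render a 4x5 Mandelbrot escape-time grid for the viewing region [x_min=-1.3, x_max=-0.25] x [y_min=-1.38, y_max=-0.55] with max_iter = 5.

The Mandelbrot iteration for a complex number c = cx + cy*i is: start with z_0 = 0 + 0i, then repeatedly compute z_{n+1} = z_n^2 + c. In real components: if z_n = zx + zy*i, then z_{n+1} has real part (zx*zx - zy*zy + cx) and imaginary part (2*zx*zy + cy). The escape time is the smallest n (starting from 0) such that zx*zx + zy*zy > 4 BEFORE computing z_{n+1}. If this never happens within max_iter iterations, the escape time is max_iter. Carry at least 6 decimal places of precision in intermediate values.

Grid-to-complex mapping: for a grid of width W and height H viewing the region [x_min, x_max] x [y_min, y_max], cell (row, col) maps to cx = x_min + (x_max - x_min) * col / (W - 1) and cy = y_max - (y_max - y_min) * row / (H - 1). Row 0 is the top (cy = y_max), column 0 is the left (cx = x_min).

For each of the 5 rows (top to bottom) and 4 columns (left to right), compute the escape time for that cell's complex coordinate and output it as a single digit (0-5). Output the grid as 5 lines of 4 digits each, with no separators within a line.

(row=0, col=0): c = -1.3000 + -0.5500i → escape time 3
(row=0, col=1): c = -0.9500 + -0.5500i → escape time 5
(row=0, col=2): c = -0.6000 + -0.5500i → escape time 5
(row=0, col=3): c = -0.2500 + -0.5500i → escape time 5
(row=1, col=0): c = -1.3000 + -0.7575i → escape time 3
(row=1, col=1): c = -0.9500 + -0.7575i → escape time 4
(row=1, col=2): c = -0.6000 + -0.7575i → escape time 5
(row=1, col=3): c = -0.2500 + -0.7575i → escape time 5
(row=2, col=0): c = -1.3000 + -0.9650i → escape time 3
(row=2, col=1): c = -0.9500 + -0.9650i → escape time 3
(row=2, col=2): c = -0.6000 + -0.9650i → escape time 4
(row=2, col=3): c = -0.2500 + -0.9650i → escape time 5
(row=3, col=0): c = -1.3000 + -1.1725i → escape time 2
(row=3, col=1): c = -0.9500 + -1.1725i → escape time 3
(row=3, col=2): c = -0.6000 + -1.1725i → escape time 3
(row=3, col=3): c = -0.2500 + -1.1725i → escape time 4
(row=4, col=0): c = -1.3000 + -1.3800i → escape time 2
(row=4, col=1): c = -0.9500 + -1.3800i → escape time 2
(row=4, col=2): c = -0.6000 + -1.3800i → escape time 2
(row=4, col=3): c = -0.2500 + -1.3800i → escape time 2

Answer: 3555
3455
3345
2334
2222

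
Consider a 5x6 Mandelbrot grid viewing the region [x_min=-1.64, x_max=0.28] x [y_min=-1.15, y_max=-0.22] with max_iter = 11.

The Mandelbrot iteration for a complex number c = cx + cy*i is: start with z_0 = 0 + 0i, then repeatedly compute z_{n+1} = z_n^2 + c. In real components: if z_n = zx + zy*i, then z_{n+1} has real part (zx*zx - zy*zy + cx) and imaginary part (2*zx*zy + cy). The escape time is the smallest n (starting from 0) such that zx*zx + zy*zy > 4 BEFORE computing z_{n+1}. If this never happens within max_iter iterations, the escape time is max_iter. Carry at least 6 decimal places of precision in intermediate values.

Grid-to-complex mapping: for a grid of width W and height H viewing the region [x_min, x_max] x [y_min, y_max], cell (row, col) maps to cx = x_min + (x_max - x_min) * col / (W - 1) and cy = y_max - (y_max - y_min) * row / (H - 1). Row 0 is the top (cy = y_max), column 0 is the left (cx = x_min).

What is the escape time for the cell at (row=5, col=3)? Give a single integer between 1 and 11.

z_0 = 0 + 0i, c = -0.2000 + -1.1500i
Iter 1: z = -0.2000 + -1.1500i, |z|^2 = 1.3625
Iter 2: z = -1.4825 + -0.6900i, |z|^2 = 2.6739
Iter 3: z = 1.5217 + 0.8958i, |z|^2 = 3.1181
Iter 4: z = 1.3130 + 1.5764i, |z|^2 = 4.2092
Escaped at iteration 4

Answer: 4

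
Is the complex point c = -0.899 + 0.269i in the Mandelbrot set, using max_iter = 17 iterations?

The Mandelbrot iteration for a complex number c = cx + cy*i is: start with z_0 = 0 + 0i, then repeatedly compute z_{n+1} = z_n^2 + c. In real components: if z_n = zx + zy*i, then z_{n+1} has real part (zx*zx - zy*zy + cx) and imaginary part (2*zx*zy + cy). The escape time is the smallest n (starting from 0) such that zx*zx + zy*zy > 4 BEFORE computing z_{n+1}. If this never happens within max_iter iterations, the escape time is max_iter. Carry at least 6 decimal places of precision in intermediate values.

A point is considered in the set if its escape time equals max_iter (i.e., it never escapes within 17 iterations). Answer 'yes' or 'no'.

z_0 = 0 + 0i, c = -0.8990 + 0.2690i
Iter 1: z = -0.8990 + 0.2690i, |z|^2 = 0.8806
Iter 2: z = -0.1632 + -0.2147i, |z|^2 = 0.0727
Iter 3: z = -0.9185 + 0.3390i, |z|^2 = 0.9585
Iter 4: z = -0.1704 + -0.3538i, |z|^2 = 0.1542
Iter 5: z = -0.9951 + 0.3896i, |z|^2 = 1.1421
Iter 6: z = -0.0604 + -0.5064i, |z|^2 = 0.2600
Iter 7: z = -1.1517 + 0.3302i, |z|^2 = 1.4355
Iter 8: z = 0.3185 + -0.4916i, |z|^2 = 0.3431
Iter 9: z = -1.0393 + -0.0441i, |z|^2 = 1.0821
Iter 10: z = 0.1792 + 0.3607i, |z|^2 = 0.1623
Iter 11: z = -0.9970 + 0.3983i, |z|^2 = 1.1527
Iter 12: z = -0.0636 + -0.5252i, |z|^2 = 0.2799
Iter 13: z = -1.1708 + 0.3358i, |z|^2 = 1.4835
Iter 14: z = 0.3591 + -0.5173i, |z|^2 = 0.3965
Iter 15: z = -1.0376 + -0.1024i, |z|^2 = 1.0872
Iter 16: z = 0.1672 + 0.4816i, |z|^2 = 0.2599
Did not escape in 17 iterations → in set

Answer: yes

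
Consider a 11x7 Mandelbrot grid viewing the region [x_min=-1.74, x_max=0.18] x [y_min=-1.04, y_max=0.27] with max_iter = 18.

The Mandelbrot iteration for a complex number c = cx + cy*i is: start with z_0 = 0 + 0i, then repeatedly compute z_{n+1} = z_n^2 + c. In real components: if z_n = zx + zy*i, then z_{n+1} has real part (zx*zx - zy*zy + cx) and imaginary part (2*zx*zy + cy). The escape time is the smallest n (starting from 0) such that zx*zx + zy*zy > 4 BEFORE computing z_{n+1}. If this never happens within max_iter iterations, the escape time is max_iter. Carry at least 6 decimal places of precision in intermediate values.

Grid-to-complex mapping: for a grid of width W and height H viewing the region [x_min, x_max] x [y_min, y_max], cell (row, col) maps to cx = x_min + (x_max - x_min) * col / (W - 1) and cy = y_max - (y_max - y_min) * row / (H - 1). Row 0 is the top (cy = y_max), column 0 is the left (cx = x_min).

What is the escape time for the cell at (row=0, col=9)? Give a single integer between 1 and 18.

z_0 = 0 + 0i, c = -0.0120 + 0.2700i
Iter 1: z = -0.0120 + 0.2700i, |z|^2 = 0.0730
Iter 2: z = -0.0848 + 0.2635i, |z|^2 = 0.0766
Iter 3: z = -0.0743 + 0.2253i, |z|^2 = 0.0563
Iter 4: z = -0.0573 + 0.2365i, |z|^2 = 0.0592
Iter 5: z = -0.0647 + 0.2429i, |z|^2 = 0.0632
Iter 6: z = -0.0668 + 0.2386i, |z|^2 = 0.0614
Iter 7: z = -0.0645 + 0.2381i, |z|^2 = 0.0609
Iter 8: z = -0.0645 + 0.2393i, |z|^2 = 0.0614
Iter 9: z = -0.0651 + 0.2391i, |z|^2 = 0.0614
Iter 10: z = -0.0649 + 0.2389i, |z|^2 = 0.0613
Iter 11: z = -0.0648 + 0.2390i, |z|^2 = 0.0613
Iter 12: z = -0.0649 + 0.2390i, |z|^2 = 0.0613
Iter 13: z = -0.0649 + 0.2390i, |z|^2 = 0.0613
Iter 14: z = -0.0649 + 0.2390i, |z|^2 = 0.0613
Iter 15: z = -0.0649 + 0.2390i, |z|^2 = 0.0613
Iter 16: z = -0.0649 + 0.2390i, |z|^2 = 0.0613
Iter 17: z = -0.0649 + 0.2390i, |z|^2 = 0.0613

Answer: 18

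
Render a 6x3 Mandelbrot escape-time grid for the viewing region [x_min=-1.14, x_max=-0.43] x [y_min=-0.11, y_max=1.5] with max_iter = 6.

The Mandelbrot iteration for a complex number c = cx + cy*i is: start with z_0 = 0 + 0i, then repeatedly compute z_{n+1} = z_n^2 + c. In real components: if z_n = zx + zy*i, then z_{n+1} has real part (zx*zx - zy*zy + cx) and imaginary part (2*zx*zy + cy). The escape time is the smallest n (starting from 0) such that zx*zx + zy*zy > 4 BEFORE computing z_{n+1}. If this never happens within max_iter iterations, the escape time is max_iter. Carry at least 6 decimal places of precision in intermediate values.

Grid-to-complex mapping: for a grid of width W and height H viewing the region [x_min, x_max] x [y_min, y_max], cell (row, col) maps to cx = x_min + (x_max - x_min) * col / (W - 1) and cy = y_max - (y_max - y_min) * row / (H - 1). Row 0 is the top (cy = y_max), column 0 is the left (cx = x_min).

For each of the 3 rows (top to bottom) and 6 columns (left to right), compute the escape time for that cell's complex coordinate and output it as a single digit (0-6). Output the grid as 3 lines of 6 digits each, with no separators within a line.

Answer: 222222
344566
666666

Derivation:
(row=0, col=0): c = -1.1400 + 1.5000i → escape time 2
(row=0, col=1): c = -0.9980 + 1.5000i → escape time 2
(row=0, col=2): c = -0.8560 + 1.5000i → escape time 2
(row=0, col=3): c = -0.7140 + 1.5000i → escape time 2
(row=0, col=4): c = -0.5720 + 1.5000i → escape time 2
(row=0, col=5): c = -0.4300 + 1.5000i → escape time 2
(row=1, col=0): c = -1.1400 + 0.6950i → escape time 3
(row=1, col=1): c = -0.9980 + 0.6950i → escape time 4
(row=1, col=2): c = -0.8560 + 0.6950i → escape time 4
(row=1, col=3): c = -0.7140 + 0.6950i → escape time 5
(row=1, col=4): c = -0.5720 + 0.6950i → escape time 6
(row=1, col=5): c = -0.4300 + 0.6950i → escape time 6
(row=2, col=0): c = -1.1400 + -0.1100i → escape time 6
(row=2, col=1): c = -0.9980 + -0.1100i → escape time 6
(row=2, col=2): c = -0.8560 + -0.1100i → escape time 6
(row=2, col=3): c = -0.7140 + -0.1100i → escape time 6
(row=2, col=4): c = -0.5720 + -0.1100i → escape time 6
(row=2, col=5): c = -0.4300 + -0.1100i → escape time 6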